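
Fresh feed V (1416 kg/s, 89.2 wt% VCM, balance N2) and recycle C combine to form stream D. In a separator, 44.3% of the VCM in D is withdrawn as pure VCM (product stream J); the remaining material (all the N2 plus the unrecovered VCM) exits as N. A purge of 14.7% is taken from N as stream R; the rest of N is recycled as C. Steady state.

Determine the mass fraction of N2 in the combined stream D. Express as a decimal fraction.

N2 enters only via V and leaves only via the purge: 1416×0.108 = 0.147×(N2 in N), and the separator passes all N2, so N2 in D = N2 in N = 1040.3 kg/s.
VCM in D: m_A = 1416×0.892 + (1−0.147)·(1−0.443)·m_A, so m_A = 1263.1/0.5249 = 2406.4 kg/s.
D = 2406.4 + 1040.3 = 3446.7 kg/s.
N2 fraction in D = 1040.3/3446.7 = 0.3018.

0.3018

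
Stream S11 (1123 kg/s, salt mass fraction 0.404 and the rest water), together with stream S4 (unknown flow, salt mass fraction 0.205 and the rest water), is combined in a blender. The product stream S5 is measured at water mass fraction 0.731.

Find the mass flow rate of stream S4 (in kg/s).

Let S4 be the unknown flow. Total out = 1123 + S4.
water balance: 669.31 + 0.795·S4 = 0.731·(1123 + S4)
(0.795 − 0.731)·S4 = 0.731×1123 − 669.31 = 151.61
S4 = 151.61 / 0.064 = 2368.8 kg/s

2369 kg/s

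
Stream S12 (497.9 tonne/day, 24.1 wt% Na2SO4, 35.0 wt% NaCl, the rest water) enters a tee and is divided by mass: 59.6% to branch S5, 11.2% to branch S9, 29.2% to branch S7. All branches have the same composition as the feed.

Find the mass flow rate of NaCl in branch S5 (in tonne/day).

103.9 tonne/day

Branch S5 total = 0.596×497.9 = 296.75 tonne/day.
NaCl in S5 = 0.350×296.75 = 103.86 tonne/day.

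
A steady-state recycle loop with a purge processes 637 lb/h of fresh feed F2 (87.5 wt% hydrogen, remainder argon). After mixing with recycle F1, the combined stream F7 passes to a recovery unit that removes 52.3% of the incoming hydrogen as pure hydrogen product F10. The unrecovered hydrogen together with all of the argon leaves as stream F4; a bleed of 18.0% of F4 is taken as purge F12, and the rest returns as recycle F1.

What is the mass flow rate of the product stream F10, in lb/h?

hydrogen in F7: m_A = 637×0.875 + (1−0.180)·(1−0.523)·m_A, so m_A = 557.38/0.6089 = 915.44 lb/h.
Product F10 = 0.523×915.44 = 478.78 lb/h.

478.8 lb/h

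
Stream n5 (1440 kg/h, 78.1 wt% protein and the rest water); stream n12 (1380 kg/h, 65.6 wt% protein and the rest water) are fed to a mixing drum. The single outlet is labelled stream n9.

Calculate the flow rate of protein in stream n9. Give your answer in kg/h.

2030 kg/h

protein out = protein in = 1440×0.781 + 1380×0.656 = 2029.9 kg/h.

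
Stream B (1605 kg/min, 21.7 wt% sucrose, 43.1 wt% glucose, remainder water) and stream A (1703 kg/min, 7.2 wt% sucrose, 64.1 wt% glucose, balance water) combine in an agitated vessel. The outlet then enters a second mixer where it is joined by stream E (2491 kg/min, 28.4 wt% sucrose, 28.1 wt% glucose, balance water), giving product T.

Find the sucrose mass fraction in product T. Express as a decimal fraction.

Overall, product flow = 5799 kg/min.
sucrose in = 1605×0.217 + 1703×0.072 + 2491×0.284 = 1178.3 kg/min.
sucrose fraction in T = 0.203.

0.203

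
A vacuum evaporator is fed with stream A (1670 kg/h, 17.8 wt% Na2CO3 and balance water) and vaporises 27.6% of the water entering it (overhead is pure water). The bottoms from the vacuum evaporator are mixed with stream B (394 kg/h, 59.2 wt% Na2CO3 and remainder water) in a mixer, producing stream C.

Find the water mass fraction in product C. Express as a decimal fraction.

Vapour removed = 0.276×0.822×1670 = 378.88 kg/h; concentrate = 1291.1 kg/h.
water reaching the mixer = 993.86 (from concentrate) + 394×0.408 = 1154.6 kg/h.
Product flow = 1291.1 + 394 = 1685.1 kg/h; water fraction = 0.685.

0.685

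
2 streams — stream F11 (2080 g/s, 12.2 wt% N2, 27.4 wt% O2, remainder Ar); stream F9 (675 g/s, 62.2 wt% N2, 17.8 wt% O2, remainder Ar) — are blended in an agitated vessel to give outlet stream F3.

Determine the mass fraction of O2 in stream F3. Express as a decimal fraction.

Total flow out = 2080 + 675 = 2755 g/s.
O2 in = 2080×0.274 + 675×0.178 = 690.07 g/s.
O2 mass fraction in F3 = 690.07/2755 = 0.250.

0.250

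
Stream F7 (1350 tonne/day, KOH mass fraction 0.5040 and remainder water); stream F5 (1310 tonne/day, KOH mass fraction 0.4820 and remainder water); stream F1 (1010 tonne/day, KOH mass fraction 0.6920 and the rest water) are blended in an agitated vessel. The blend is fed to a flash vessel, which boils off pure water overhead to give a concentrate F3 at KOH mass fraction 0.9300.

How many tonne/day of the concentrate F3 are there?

2162 tonne/day

KOH entering = 1350×0.504 + 1310×0.482 + 1010×0.692 = 2010.7 tonne/day.
All KOH reports to F3, so F3 = 2010.7/0.930 = 2162.1 tonne/day.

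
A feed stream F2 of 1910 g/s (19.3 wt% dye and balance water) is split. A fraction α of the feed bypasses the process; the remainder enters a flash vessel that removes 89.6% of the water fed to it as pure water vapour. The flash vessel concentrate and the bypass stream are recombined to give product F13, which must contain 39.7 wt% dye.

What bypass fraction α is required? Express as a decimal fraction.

All 1910×0.193 = 368.63 g/s of dye reaches F13, so F13 = 368.63/0.397 = 928.54 g/s and vapour = 981.46 g/s.
The evaporator receives (1−α)·1910 of feed at 0.807 water and removes 0.896 of that water:
0.896×0.807×(1−α)×1910 = 981.46
(1−α) = 981.46/1381.1 = 0.7107;  α = 0.2893.

0.289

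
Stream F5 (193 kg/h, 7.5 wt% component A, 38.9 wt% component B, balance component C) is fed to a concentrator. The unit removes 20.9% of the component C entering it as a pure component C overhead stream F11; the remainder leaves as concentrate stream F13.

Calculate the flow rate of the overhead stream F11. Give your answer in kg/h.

21.62 kg/h

component C entering = 193×0.536 = 103.45 kg/h; overhead removed = 0.209×103.45 = 21.621 kg/h.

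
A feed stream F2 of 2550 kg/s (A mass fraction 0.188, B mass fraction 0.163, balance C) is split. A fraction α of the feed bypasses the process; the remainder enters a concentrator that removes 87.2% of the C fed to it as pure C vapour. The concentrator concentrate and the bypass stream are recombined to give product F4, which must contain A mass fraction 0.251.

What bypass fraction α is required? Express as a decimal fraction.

All 2550×0.188 = 479.4 kg/s of A reaches F4, so F4 = 479.4/0.251 = 1910 kg/s and vapour = 640.04 kg/s.
The evaporator receives (1−α)·2550 of feed at 0.649 C and removes 0.872 of that C:
0.872×0.649×(1−α)×2550 = 640.04
(1−α) = 640.04/1443.1 = 0.4435;  α = 0.5565.

0.556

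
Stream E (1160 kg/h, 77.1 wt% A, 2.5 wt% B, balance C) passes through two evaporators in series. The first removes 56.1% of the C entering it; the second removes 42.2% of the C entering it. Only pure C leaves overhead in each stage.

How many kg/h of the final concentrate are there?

983.4 kg/h

C in feed = 1160×0.204 = 236.64 kg/h.
After stage 1: C left = (1−0.561)×236.64 = 103.88; stream total = 1027.2 kg/h.
After stage 2: C left = (1−0.422)×103.88 = 60.046; final concentrate = 983.41 kg/h.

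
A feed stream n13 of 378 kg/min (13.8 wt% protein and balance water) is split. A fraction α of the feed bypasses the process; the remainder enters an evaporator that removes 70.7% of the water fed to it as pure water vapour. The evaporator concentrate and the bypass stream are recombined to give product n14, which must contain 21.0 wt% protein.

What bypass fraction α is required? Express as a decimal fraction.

All 378×0.138 = 52.164 kg/min of protein reaches n14, so n14 = 52.164/0.210 = 248.4 kg/min and vapour = 129.6 kg/min.
The evaporator receives (1−α)·378 of feed at 0.862 water and removes 0.707 of that water:
0.707×0.862×(1−α)×378 = 129.6
(1−α) = 129.6/230.37 = 0.5626;  α = 0.4374.

0.437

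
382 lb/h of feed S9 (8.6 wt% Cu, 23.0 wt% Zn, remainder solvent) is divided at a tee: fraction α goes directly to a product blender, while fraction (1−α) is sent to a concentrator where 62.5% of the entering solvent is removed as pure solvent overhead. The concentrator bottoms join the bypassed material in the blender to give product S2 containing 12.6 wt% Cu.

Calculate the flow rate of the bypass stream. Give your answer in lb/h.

All 382×0.086 = 32.852 lb/h of Cu reaches S2, so S2 = 32.852/0.126 = 260.73 lb/h and vapour = 121.27 lb/h.
The evaporator receives (1−α)·382 of feed at 0.684 solvent and removes 0.625 of that solvent:
0.625×0.684×(1−α)×382 = 121.27
(1−α) = 121.27/163.31 = 0.7426;  α = 0.2574.
Bypass flow = 0.2574×382 = 98.328 lb/h.

98.33 lb/h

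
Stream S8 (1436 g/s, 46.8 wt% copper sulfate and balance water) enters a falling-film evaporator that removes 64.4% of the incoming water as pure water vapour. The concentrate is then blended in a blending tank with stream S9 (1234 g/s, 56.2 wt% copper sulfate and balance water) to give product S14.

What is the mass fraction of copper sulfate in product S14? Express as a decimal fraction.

Vapour removed = 0.644×0.532×1436 = 491.99 g/s; concentrate = 944.01 g/s.
copper sulfate reaching the mixer = 672.05 (from concentrate) + 1234×0.562 = 1365.6 g/s.
Product flow = 944.01 + 1234 = 2178 g/s; copper sulfate fraction = 0.627.

0.627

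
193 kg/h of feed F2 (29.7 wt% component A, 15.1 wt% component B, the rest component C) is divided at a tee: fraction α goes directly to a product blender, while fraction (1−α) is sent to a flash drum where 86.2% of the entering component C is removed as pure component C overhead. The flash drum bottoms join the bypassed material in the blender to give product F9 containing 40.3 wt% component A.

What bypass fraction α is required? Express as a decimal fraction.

All 193×0.297 = 57.321 kg/h of component A reaches F9, so F9 = 57.321/0.403 = 142.24 kg/h and vapour = 50.764 kg/h.
The evaporator receives (1−α)·193 of feed at 0.552 component C and removes 0.862 of that component C:
0.862×0.552×(1−α)×193 = 50.764
(1−α) = 50.764/91.834 = 0.5528;  α = 0.4472.

0.447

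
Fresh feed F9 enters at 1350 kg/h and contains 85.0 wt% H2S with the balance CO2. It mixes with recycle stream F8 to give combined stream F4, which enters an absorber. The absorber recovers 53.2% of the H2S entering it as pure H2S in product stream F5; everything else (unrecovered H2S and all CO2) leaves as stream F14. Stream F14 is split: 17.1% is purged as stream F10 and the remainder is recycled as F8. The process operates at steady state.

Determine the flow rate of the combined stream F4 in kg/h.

CO2 enters only via F9 and leaves only via the purge: 1350×0.150 = 0.171×(CO2 in F14), and the absorber passes all CO2, so CO2 in F4 = CO2 in F14 = 1184.2 kg/h.
H2S in F4: m_A = 1350×0.850 + (1−0.171)·(1−0.532)·m_A, so m_A = 1147.5/0.6120 = 1874.9 kg/h.
F4 = 1874.9 + 1184.2 = 3059.1 kg/h.

3059 kg/h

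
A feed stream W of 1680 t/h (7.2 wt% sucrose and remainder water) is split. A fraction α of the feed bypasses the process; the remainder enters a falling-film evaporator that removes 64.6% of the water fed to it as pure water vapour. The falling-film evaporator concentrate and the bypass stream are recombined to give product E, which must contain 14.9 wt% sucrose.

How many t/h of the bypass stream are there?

231.8 t/h

All 1680×0.072 = 120.96 t/h of sucrose reaches E, so E = 120.96/0.149 = 811.81 t/h and vapour = 868.19 t/h.
The evaporator receives (1−α)·1680 of feed at 0.928 water and removes 0.646 of that water:
0.646×0.928×(1−α)×1680 = 868.19
(1−α) = 868.19/1007.1 = 0.8620;  α = 0.1380.
Bypass flow = 0.1380×1680 = 231.78 t/h.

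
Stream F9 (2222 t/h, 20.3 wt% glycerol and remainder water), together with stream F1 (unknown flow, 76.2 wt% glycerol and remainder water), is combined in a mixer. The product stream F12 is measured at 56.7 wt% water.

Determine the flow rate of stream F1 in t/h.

Let F1 be the unknown flow. Total out = 2222 + F1.
water balance: 1770.9 + 0.238·F1 = 0.567·(2222 + F1)
(0.238 − 0.567)·F1 = 0.567×2222 − 1770.9 = -511.06
F1 = -511.06 / -0.329 = 1553.4 t/h

1553 t/h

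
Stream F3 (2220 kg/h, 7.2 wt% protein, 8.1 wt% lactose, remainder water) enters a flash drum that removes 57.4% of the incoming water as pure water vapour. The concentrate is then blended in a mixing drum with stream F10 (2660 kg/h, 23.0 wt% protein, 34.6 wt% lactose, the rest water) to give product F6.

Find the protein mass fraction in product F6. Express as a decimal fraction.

Vapour removed = 0.574×0.847×2220 = 1079.3 kg/h; concentrate = 1140.7 kg/h.
protein reaching the mixer = 159.84 (from concentrate) + 2660×0.230 = 771.64 kg/h.
Product flow = 1140.7 + 2660 = 3800.7 kg/h; protein fraction = 0.2030.

0.2030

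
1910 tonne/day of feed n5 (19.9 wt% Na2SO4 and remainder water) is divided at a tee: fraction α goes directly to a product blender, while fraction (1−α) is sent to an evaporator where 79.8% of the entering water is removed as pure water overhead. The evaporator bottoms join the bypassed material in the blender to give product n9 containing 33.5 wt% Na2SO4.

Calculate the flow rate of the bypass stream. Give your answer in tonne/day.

696.9 tonne/day

All 1910×0.199 = 380.09 tonne/day of Na2SO4 reaches n9, so n9 = 380.09/0.335 = 1134.6 tonne/day and vapour = 775.4 tonne/day.
The evaporator receives (1−α)·1910 of feed at 0.801 water and removes 0.798 of that water:
0.798×0.801×(1−α)×1910 = 775.4
(1−α) = 775.4/1220.9 = 0.6351;  α = 0.3649.
Bypass flow = 0.3649×1910 = 696.91 tonne/day.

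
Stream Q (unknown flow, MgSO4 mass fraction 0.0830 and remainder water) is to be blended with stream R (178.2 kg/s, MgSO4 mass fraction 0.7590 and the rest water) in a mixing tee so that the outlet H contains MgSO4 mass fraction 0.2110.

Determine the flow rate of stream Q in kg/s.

762.9 kg/s

Let Q be the unknown flow. Total out = 178.2 + Q.
MgSO4 balance: 135.25 + 0.083·Q = 0.211·(178.2 + Q)
(0.083 − 0.211)·Q = 0.211×178.2 − 135.25 = -97.654
Q = -97.654 / -0.128 = 762.92 kg/s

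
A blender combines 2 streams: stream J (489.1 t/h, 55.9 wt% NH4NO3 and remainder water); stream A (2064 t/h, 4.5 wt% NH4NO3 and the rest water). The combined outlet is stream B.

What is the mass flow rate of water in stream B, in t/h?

water out = water in = 489.1×0.441 + 2064×0.955 = 2186.8 t/h.

2187 t/h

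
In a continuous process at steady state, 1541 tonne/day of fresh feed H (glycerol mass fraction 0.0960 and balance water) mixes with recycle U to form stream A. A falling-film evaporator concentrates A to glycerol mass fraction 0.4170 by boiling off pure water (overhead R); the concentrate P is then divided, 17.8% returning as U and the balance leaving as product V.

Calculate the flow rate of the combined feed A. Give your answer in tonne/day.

1618 tonne/day

Overall glycerol balance (none leaves overhead): glycerol in fresh feed = glycerol in product, i.e. 1541×0.096 = (1−0.178)·P·0.417.
P = 147.94/(0.417×0.822) = 431.58 tonne/day.
Recycle U = 0.178×431.58 = 76.822 tonne/day.
Combined feed A = 1541 + 76.822 = 1617.8 tonne/day.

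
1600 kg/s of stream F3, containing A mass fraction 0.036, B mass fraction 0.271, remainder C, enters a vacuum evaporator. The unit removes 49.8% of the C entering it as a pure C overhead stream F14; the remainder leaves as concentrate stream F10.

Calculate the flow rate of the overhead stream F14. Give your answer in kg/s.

C entering = 1600×0.693 = 1108.8 kg/s; overhead removed = 0.498×1108.8 = 552.18 kg/s.

552.2 kg/s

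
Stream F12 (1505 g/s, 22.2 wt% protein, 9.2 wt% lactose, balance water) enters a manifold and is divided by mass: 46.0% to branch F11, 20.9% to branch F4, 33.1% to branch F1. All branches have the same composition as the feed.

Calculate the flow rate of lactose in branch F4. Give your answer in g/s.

Branch F4 total = 0.209×1505 = 314.54 g/s.
lactose in F4 = 0.092×314.54 = 28.938 g/s.

28.94 g/s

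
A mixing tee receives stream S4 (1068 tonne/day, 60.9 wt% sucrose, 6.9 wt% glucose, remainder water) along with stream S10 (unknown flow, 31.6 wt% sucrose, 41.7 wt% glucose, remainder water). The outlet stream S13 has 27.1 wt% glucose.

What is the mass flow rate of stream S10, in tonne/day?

1478 tonne/day

Let S10 be the unknown flow. Total out = 1068 + S10.
glucose balance: 73.692 + 0.417·S10 = 0.271·(1068 + S10)
(0.417 − 0.271)·S10 = 0.271×1068 − 73.692 = 215.74
S10 = 215.74 / 0.146 = 1477.6 tonne/day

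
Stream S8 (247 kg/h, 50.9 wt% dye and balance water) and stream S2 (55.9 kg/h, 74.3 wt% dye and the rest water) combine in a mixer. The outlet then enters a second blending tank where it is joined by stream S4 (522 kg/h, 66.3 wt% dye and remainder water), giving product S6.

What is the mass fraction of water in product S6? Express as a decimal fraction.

0.378

Overall, product flow = 824.9 kg/h.
water in = 247×0.491 + 55.9×0.257 + 522×0.337 = 311.56 kg/h.
water fraction in S6 = 0.378.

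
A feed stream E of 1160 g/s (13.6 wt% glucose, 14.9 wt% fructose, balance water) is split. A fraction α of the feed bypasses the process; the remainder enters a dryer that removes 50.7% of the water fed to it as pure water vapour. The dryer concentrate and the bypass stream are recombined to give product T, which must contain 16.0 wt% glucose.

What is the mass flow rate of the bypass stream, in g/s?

All 1160×0.136 = 157.76 g/s of glucose reaches T, so T = 157.76/0.160 = 986 g/s and vapour = 174 g/s.
The evaporator receives (1−α)·1160 of feed at 0.715 water and removes 0.507 of that water:
0.507×0.715×(1−α)×1160 = 174
(1−α) = 174/420.51 = 0.4138;  α = 0.5862.
Bypass flow = 0.5862×1160 = 680.01 g/s.

680 g/s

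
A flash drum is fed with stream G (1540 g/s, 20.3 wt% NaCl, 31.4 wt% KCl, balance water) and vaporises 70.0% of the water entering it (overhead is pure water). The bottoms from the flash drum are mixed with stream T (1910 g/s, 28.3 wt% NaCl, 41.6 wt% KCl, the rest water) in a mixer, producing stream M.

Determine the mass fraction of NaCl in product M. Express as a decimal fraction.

Vapour removed = 0.700×0.483×1540 = 520.67 g/s; concentrate = 1019.3 g/s.
NaCl reaching the mixer = 312.62 (from concentrate) + 1910×0.283 = 853.15 g/s.
Product flow = 1019.3 + 1910 = 2929.3 g/s; NaCl fraction = 0.291.

0.291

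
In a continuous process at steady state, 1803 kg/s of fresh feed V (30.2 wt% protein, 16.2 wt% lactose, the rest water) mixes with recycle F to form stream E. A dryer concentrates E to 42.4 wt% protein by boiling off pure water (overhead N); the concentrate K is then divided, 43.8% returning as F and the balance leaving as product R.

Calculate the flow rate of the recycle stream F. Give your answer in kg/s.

Overall protein balance (none leaves overhead): protein in fresh feed = protein in product, i.e. 1803×0.302 = (1−0.438)·K·0.424.
K = 544.51/(0.424×0.562) = 2285.1 kg/s.
Recycle F = 0.438×2285.1 = 1000.9 kg/s.

1001 kg/s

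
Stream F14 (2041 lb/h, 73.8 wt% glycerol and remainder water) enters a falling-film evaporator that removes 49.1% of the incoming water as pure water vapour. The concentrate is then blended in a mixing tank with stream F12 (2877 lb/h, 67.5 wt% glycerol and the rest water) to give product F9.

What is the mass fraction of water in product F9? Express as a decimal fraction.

Vapour removed = 0.491×0.262×2041 = 262.56 lb/h; concentrate = 1778.4 lb/h.
water reaching the mixer = 272.18 (from concentrate) + 2877×0.325 = 1207.2 lb/h.
Product flow = 1778.4 + 2877 = 4655.4 lb/h; water fraction = 0.2593.

0.2593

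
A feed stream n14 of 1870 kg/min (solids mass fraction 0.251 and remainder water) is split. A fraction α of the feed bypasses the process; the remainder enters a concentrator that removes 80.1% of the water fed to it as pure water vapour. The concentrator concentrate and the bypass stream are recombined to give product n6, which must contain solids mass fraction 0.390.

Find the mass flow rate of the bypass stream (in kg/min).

759.1 kg/min

All 1870×0.251 = 469.37 kg/min of solids reaches n6, so n6 = 469.37/0.390 = 1203.5 kg/min and vapour = 666.49 kg/min.
The evaporator receives (1−α)·1870 of feed at 0.749 water and removes 0.801 of that water:
0.801×0.749×(1−α)×1870 = 666.49
(1−α) = 666.49/1121.9 = 0.5941;  α = 0.4059.
Bypass flow = 0.4059×1870 = 759.09 kg/min.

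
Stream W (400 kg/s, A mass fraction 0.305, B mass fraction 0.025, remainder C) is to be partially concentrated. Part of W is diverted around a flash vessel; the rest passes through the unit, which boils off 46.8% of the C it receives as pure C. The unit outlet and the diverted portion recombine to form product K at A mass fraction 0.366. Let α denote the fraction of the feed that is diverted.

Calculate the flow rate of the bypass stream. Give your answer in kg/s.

187.4 kg/s

All 400×0.305 = 122 kg/s of A reaches K, so K = 122/0.366 = 333.33 kg/s and vapour = 66.667 kg/s.
The evaporator receives (1−α)·400 of feed at 0.670 C and removes 0.468 of that C:
0.468×0.670×(1−α)×400 = 66.667
(1−α) = 66.667/125.42 = 0.5315;  α = 0.4685.
Bypass flow = 0.4685×400 = 187.39 kg/s.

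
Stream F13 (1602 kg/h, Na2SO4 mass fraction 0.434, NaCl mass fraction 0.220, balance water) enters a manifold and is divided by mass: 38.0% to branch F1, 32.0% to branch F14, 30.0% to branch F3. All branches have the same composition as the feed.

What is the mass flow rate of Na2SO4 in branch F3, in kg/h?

Branch F3 total = 0.300×1602 = 480.6 kg/h.
Na2SO4 in F3 = 0.434×480.6 = 208.58 kg/h.

208.6 kg/h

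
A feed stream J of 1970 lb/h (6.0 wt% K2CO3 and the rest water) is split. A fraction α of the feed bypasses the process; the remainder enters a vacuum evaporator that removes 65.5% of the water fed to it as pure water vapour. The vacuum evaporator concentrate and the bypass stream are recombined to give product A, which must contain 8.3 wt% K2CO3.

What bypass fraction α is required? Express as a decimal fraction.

0.550

All 1970×0.060 = 118.2 lb/h of K2CO3 reaches A, so A = 118.2/0.083 = 1424.1 lb/h and vapour = 545.9 lb/h.
The evaporator receives (1−α)·1970 of feed at 0.940 water and removes 0.655 of that water:
0.655×0.940×(1−α)×1970 = 545.9
(1−α) = 545.9/1212.9 = 0.4501;  α = 0.5499.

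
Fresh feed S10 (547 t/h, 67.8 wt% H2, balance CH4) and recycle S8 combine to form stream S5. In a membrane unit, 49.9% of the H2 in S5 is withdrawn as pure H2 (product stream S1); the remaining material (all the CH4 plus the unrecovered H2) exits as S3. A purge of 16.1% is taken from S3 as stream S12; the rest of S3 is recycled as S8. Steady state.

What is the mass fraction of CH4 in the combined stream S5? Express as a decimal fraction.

CH4 enters only via S10 and leaves only via the purge: 547×0.322 = 0.161×(CH4 in S3), and the membrane unit passes all CH4, so CH4 in S5 = CH4 in S3 = 1094 t/h.
H2 in S5: m_A = 547×0.678 + (1−0.161)·(1−0.499)·m_A, so m_A = 370.87/0.5797 = 639.8 t/h.
S5 = 639.8 + 1094 = 1733.8 t/h.
CH4 fraction in S5 = 1094/1733.8 = 0.631.

0.631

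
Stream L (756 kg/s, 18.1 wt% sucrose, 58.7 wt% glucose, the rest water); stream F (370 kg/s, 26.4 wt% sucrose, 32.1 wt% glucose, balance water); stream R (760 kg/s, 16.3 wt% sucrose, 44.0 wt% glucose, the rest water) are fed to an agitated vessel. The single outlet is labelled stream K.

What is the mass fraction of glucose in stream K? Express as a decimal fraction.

Total flow out = 756 + 370 + 760 = 1886 kg/s.
glucose in = 756×0.587 + 370×0.321 + 760×0.440 = 896.94 kg/s.
glucose mass fraction in K = 896.94/1886 = 0.476.

0.476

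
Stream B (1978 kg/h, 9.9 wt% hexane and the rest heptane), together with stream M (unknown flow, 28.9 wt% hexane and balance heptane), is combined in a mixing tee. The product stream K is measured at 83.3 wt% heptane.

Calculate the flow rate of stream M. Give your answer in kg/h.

1102 kg/h

Let M be the unknown flow. Total out = 1978 + M.
heptane balance: 1782.2 + 0.711·M = 0.833·(1978 + M)
(0.711 − 0.833)·M = 0.833×1978 − 1782.2 = -134.5
M = -134.5 / -0.122 = 1102.5 kg/h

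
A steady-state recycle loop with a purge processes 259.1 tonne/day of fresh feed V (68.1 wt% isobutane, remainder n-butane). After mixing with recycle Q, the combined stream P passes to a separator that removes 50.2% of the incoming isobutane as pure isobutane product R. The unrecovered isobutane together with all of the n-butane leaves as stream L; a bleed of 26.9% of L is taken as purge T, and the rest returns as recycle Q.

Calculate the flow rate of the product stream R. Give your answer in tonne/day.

isobutane in P: m_A = 259.1×0.681 + (1−0.269)·(1−0.502)·m_A, so m_A = 176.45/0.6360 = 277.45 tonne/day.
Product R = 0.502×277.45 = 139.28 tonne/day.

139.3 tonne/day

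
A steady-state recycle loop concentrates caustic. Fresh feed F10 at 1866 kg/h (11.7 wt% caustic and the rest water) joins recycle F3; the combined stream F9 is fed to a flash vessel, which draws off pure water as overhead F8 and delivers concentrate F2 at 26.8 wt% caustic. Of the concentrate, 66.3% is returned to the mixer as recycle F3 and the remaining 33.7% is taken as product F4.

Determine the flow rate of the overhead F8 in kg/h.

1051 kg/h

Overall caustic balance (none leaves overhead): caustic in fresh feed = caustic in product, i.e. 1866×0.117 = (1−0.663)·F2·0.268.
F2 = 218.32/(0.268×0.337) = 2417.3 kg/h.
Recycle F3 = 0.663×2417.3 = 1602.7 kg/h.
Combined feed F9 = 1866 + 1602.7 = 3468.7 kg/h.
Overhead F8 = F9 − F2 = 3468.7 − 2417.3 = 1051.4 kg/h.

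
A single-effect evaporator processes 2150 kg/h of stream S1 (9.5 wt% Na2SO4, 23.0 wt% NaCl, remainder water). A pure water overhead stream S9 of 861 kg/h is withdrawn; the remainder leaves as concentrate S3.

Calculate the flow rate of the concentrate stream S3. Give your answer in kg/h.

1289 kg/h

Concentrate = 2150 − 861 = 1289 kg/h.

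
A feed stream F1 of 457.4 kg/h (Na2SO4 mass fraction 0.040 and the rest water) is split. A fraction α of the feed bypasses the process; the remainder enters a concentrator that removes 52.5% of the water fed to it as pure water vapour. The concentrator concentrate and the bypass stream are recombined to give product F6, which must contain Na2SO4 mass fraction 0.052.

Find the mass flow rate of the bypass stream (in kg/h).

All 457.4×0.040 = 18.296 kg/h of Na2SO4 reaches F6, so F6 = 18.296/0.052 = 351.85 kg/h and vapour = 105.55 kg/h.
The evaporator receives (1−α)·457.4 of feed at 0.960 water and removes 0.525 of that water:
0.525×0.960×(1−α)×457.4 = 105.55
(1−α) = 105.55/230.53 = 0.4579;  α = 0.5421.
Bypass flow = 0.5421×457.4 = 247.97 kg/h.

248 kg/h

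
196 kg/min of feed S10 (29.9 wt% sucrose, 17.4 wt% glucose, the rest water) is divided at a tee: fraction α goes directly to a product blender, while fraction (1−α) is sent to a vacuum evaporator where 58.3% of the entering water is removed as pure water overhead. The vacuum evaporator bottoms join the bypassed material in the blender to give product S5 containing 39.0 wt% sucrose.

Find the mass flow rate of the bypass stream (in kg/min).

47.15 kg/min

All 196×0.299 = 58.604 kg/min of sucrose reaches S5, so S5 = 58.604/0.390 = 150.27 kg/min and vapour = 45.733 kg/min.
The evaporator receives (1−α)·196 of feed at 0.527 water and removes 0.583 of that water:
0.583×0.527×(1−α)×196 = 45.733
(1−α) = 45.733/60.219 = 0.7594;  α = 0.2406.
Bypass flow = 0.2406×196 = 47.148 kg/min.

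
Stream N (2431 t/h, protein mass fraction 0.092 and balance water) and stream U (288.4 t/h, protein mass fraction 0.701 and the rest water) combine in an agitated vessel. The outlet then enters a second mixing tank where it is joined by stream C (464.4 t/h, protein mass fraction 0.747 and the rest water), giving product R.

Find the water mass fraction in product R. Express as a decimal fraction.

Overall, product flow = 3183.8 t/h.
water in = 2431×0.908 + 288.4×0.299 + 464.4×0.253 = 2411.1 t/h.
water fraction in R = 0.757.

0.757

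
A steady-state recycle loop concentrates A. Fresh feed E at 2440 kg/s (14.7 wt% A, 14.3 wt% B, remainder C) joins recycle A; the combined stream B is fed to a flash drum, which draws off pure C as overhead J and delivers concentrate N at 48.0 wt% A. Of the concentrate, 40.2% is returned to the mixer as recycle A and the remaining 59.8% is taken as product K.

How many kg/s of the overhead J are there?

1693 kg/s

Overall A balance (none leaves overhead): A in fresh feed = A in product, i.e. 2440×0.147 = (1−0.402)·N·0.480.
N = 358.68/(0.480×0.598) = 1249.6 kg/s.
Recycle A = 0.402×1249.6 = 502.33 kg/s.
Combined feed B = 2440 + 502.33 = 2942.3 kg/s.
Overhead J = B − N = 2942.3 − 1249.6 = 1692.8 kg/s.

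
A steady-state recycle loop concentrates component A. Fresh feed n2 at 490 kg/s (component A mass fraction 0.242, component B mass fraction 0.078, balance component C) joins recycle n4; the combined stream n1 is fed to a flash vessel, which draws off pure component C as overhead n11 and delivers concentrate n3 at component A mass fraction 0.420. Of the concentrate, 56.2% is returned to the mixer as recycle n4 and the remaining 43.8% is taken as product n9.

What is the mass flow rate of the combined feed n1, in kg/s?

852.3 kg/s

Overall component A balance (none leaves overhead): component A in fresh feed = component A in product, i.e. 490×0.242 = (1−0.562)·n3·0.420.
n3 = 118.58/(0.420×0.438) = 644.6 kg/s.
Recycle n4 = 0.562×644.6 = 362.26 kg/s.
Combined feed n1 = 490 + 362.26 = 852.26 kg/s.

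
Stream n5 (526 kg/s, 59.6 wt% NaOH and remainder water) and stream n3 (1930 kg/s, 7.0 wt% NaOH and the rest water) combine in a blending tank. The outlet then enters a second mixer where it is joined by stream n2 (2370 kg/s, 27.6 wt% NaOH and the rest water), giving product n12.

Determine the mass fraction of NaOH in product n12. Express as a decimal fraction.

Overall, product flow = 4826 kg/s.
NaOH in = 526×0.596 + 1930×0.070 + 2370×0.276 = 1102.7 kg/s.
NaOH fraction in n12 = 0.2285.

0.2285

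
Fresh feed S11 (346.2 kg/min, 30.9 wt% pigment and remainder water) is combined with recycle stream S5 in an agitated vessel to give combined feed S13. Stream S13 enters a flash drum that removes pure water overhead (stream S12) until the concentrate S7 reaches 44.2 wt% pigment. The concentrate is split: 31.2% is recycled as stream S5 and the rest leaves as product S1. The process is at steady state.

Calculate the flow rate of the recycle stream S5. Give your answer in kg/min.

Overall pigment balance (none leaves overhead): pigment in fresh feed = pigment in product, i.e. 346.2×0.309 = (1−0.312)·S7·0.442.
S7 = 106.98/(0.442×0.688) = 351.78 kg/min.
Recycle S5 = 0.312×351.78 = 109.76 kg/min.

109.8 kg/min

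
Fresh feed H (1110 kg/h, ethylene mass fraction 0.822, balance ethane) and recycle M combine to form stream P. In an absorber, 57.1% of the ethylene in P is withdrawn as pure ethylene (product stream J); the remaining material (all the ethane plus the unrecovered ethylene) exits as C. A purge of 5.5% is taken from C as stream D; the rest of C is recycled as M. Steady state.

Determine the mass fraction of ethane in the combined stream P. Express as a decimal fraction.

ethane enters only via H and leaves only via the purge: 1110×0.178 = 0.055×(ethane in C), and the absorber passes all ethane, so ethane in P = ethane in C = 3592.4 kg/h.
ethylene in P: m_A = 1110×0.822 + (1−0.055)·(1−0.571)·m_A, so m_A = 912.42/0.5946 = 1534.5 kg/h.
P = 1534.5 + 3592.4 = 5126.9 kg/h.
ethane fraction in P = 3592.4/5126.9 = 0.701.

0.701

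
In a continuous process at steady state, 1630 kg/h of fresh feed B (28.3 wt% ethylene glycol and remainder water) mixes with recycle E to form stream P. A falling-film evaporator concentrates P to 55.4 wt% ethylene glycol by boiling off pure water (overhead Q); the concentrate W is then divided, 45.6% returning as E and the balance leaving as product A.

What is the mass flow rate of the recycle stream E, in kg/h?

Overall ethylene glycol balance (none leaves overhead): ethylene glycol in fresh feed = ethylene glycol in product, i.e. 1630×0.283 = (1−0.456)·W·0.554.
W = 461.29/(0.554×0.544) = 1530.6 kg/h.
Recycle E = 0.456×1530.6 = 697.96 kg/h.

698 kg/h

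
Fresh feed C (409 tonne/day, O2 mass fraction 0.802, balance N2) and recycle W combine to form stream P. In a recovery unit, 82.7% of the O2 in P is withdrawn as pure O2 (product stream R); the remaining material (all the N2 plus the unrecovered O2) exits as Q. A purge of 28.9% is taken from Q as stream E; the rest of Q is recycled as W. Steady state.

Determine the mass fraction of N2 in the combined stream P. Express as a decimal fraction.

0.428

N2 enters only via C and leaves only via the purge: 409×0.198 = 0.289×(N2 in Q), and the recovery unit passes all N2, so N2 in P = N2 in Q = 280.21 tonne/day.
O2 in P: m_A = 409×0.802 + (1−0.289)·(1−0.827)·m_A, so m_A = 328.02/0.8770 = 374.02 tonne/day.
P = 374.02 + 280.21 = 654.24 tonne/day.
N2 fraction in P = 280.21/654.24 = 0.428.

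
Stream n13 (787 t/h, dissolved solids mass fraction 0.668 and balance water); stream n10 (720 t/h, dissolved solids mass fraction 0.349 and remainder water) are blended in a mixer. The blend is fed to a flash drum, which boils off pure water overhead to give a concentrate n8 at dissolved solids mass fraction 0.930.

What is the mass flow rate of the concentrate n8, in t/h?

835.5 t/h

dissolved solids entering = 787×0.668 + 720×0.349 = 777 t/h.
All dissolved solids reports to n8, so n8 = 777/0.930 = 835.48 t/h.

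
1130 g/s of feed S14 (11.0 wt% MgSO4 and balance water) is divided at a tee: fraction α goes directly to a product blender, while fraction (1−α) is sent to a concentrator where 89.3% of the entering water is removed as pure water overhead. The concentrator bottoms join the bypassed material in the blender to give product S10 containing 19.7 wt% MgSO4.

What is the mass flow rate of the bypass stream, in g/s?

All 1130×0.110 = 124.3 g/s of MgSO4 reaches S10, so S10 = 124.3/0.197 = 630.96 g/s and vapour = 499.04 g/s.
The evaporator receives (1−α)·1130 of feed at 0.890 water and removes 0.893 of that water:
0.893×0.890×(1−α)×1130 = 499.04
(1−α) = 499.04/898.09 = 0.5557;  α = 0.4443.
Bypass flow = 0.4443×1130 = 502.1 g/s.

502.1 g/s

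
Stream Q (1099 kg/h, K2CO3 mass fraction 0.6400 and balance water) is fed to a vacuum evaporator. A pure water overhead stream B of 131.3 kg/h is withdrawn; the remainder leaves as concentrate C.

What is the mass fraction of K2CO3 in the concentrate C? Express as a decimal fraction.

0.7268

K2CO3 is not removed: 1099×0.640 = 703.36 kg/h of K2CO3 enters C.
Concentrate = 1099 − 131.3 = 967.7 kg/h.
Mass fraction = 703.36/967.7 = 0.7268.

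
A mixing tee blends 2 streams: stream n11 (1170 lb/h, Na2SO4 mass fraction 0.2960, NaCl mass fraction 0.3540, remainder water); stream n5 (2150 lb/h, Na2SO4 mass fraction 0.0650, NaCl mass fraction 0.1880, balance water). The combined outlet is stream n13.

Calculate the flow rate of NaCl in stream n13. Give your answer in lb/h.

NaCl out = NaCl in = 1170×0.354 + 2150×0.188 = 818.38 lb/h.

818.4 lb/h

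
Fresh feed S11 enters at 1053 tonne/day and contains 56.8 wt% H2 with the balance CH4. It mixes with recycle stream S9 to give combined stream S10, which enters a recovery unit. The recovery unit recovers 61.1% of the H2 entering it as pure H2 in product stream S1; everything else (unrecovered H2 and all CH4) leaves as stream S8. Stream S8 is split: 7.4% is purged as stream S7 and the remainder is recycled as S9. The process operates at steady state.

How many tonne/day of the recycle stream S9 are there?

6029 tonne/day

CH4 enters only via S11 and leaves only via the purge: 1053×0.432 = 0.074×(CH4 in S8), and the recovery unit passes all CH4, so CH4 in S10 = CH4 in S8 = 6147.2 tonne/day.
H2 in S10: m_A = 1053×0.568 + (1−0.074)·(1−0.611)·m_A, so m_A = 598.1/0.6398 = 934.85 tonne/day.
S8 = (1−0.611)×934.85 + 6147.2 = 6510.9 tonne/day.
Recycle S9 = (1−0.074)×6510.9 = 6029.1 tonne/day.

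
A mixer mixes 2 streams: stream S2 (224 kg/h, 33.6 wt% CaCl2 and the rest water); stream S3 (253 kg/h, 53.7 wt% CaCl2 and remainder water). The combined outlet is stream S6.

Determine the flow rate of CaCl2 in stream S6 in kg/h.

CaCl2 out = CaCl2 in = 224×0.336 + 253×0.537 = 211.13 kg/h.

211.1 kg/h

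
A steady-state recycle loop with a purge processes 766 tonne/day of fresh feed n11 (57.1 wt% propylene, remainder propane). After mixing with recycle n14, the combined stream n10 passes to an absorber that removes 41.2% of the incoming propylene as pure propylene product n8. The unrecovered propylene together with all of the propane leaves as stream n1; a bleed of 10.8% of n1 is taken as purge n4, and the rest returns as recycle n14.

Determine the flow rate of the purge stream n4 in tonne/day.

propane enters only via n11 and leaves only via the purge: 766×0.429 = 0.108×(propane in n1), and the absorber passes all propane, so propane in n10 = propane in n1 = 3042.7 tonne/day.
propylene in n10: m_A = 766×0.571 + (1−0.108)·(1−0.412)·m_A, so m_A = 437.39/0.4755 = 919.84 tonne/day.
n1 = (1−0.412)×919.84 + 3042.7 = 3583.6 tonne/day.
Purge n4 = 0.108×3583.6 = 387.03 tonne/day.

387 tonne/day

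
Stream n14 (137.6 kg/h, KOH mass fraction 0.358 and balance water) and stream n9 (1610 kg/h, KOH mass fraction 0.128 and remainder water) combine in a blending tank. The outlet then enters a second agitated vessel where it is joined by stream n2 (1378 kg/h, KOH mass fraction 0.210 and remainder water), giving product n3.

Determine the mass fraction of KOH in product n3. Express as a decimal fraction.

Overall, product flow = 3125.6 kg/h.
KOH in = 137.6×0.358 + 1610×0.128 + 1378×0.210 = 544.72 kg/h.
KOH fraction in n3 = 0.174.

0.174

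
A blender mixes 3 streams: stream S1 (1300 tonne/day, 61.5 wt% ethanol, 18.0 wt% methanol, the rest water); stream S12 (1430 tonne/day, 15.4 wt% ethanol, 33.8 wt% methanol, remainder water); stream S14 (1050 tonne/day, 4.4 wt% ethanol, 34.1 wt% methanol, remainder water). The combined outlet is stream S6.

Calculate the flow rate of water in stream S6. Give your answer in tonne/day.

1639 tonne/day

water out = water in = 1300×0.205 + 1430×0.508 + 1050×0.615 = 1638.7 tonne/day.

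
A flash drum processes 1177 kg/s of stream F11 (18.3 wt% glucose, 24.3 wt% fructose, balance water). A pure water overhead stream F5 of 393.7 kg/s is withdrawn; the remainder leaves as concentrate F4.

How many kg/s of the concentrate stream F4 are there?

Concentrate = 1177 − 393.7 = 783.3 kg/s.

783.3 kg/s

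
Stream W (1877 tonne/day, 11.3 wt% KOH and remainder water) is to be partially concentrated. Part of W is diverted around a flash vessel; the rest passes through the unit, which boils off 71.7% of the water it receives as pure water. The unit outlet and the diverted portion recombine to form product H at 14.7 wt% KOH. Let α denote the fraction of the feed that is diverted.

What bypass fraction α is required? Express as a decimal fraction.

All 1877×0.113 = 212.1 tonne/day of KOH reaches H, so H = 212.1/0.147 = 1442.9 tonne/day and vapour = 434.14 tonne/day.
The evaporator receives (1−α)·1877 of feed at 0.887 water and removes 0.717 of that water:
0.717×0.887×(1−α)×1877 = 434.14
(1−α) = 434.14/1193.7 = 0.3637;  α = 0.6363.

0.636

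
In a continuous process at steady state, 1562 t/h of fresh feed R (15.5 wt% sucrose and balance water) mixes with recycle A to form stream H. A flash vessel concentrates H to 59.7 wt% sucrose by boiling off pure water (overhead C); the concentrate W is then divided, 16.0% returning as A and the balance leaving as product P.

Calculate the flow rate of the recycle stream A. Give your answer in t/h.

Overall sucrose balance (none leaves overhead): sucrose in fresh feed = sucrose in product, i.e. 1562×0.155 = (1−0.160)·W·0.597.
W = 242.11/(0.597×0.840) = 482.79 t/h.
Recycle A = 0.160×482.79 = 77.247 t/h.

77.25 t/h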